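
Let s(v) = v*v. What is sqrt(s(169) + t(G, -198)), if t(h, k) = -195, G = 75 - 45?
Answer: sqrt(28366) ≈ 168.42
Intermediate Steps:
G = 30
s(v) = v**2
sqrt(s(169) + t(G, -198)) = sqrt(169**2 - 195) = sqrt(28561 - 195) = sqrt(28366)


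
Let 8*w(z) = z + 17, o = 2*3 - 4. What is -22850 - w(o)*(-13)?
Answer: -182553/8 ≈ -22819.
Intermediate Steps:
o = 2 (o = 6 - 4 = 2)
w(z) = 17/8 + z/8 (w(z) = (z + 17)/8 = (17 + z)/8 = 17/8 + z/8)
-22850 - w(o)*(-13) = -22850 - (17/8 + (1/8)*2)*(-13) = -22850 - (17/8 + 1/4)*(-13) = -22850 - 19*(-13)/8 = -22850 - 1*(-247/8) = -22850 + 247/8 = -182553/8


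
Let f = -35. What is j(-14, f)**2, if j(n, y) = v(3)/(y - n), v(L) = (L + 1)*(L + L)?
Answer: 64/49 ≈ 1.3061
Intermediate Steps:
v(L) = 2*L*(1 + L) (v(L) = (1 + L)*(2*L) = 2*L*(1 + L))
j(n, y) = 24/(y - n) (j(n, y) = (2*3*(1 + 3))/(y - n) = (2*3*4)/(y - n) = 24/(y - n))
j(-14, f)**2 = (24/(-35 - 1*(-14)))**2 = (24/(-35 + 14))**2 = (24/(-21))**2 = (24*(-1/21))**2 = (-8/7)**2 = 64/49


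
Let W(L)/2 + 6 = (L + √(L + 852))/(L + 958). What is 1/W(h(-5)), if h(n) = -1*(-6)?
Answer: -464166/5564071 - 241*√858/16692213 ≈ -0.083845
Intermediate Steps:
h(n) = 6
W(L) = -12 + 2*(L + √(852 + L))/(958 + L) (W(L) = -12 + 2*((L + √(L + 852))/(L + 958)) = -12 + 2*((L + √(852 + L))/(958 + L)) = -12 + 2*(L + √(852 + L))/(958 + L))
1/W(h(-5)) = 1/(2*(-5748 + √(852 + 6) - 5*6)/(958 + 6)) = 1/(2*(-5748 + √858 - 30)/964) = 1/(2*(1/964)*(-5778 + √858)) = 1/(-2889/241 + √858/482)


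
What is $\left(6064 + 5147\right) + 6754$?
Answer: $17965$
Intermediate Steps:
$\left(6064 + 5147\right) + 6754 = 11211 + 6754 = 17965$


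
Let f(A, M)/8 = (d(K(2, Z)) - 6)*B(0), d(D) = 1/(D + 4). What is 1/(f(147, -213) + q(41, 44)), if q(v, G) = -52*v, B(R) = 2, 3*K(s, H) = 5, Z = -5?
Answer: -17/37828 ≈ -0.00044940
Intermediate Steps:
K(s, H) = 5/3 (K(s, H) = (1/3)*5 = 5/3)
d(D) = 1/(4 + D)
f(A, M) = -1584/17 (f(A, M) = 8*((1/(4 + 5/3) - 6)*2) = 8*((1/(17/3) - 6)*2) = 8*((3/17 - 6)*2) = 8*(-99/17*2) = 8*(-198/17) = -1584/17)
1/(f(147, -213) + q(41, 44)) = 1/(-1584/17 - 52*41) = 1/(-1584/17 - 2132) = 1/(-37828/17) = -17/37828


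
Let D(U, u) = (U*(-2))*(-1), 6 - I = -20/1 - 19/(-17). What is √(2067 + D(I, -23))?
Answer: √611745/17 ≈ 46.008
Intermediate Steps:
I = 423/17 (I = 6 - (-20/1 - 19/(-17)) = 6 - (-20*1 - 19*(-1/17)) = 6 - (-20 + 19/17) = 6 - 1*(-321/17) = 6 + 321/17 = 423/17 ≈ 24.882)
D(U, u) = 2*U (D(U, u) = -2*U*(-1) = 2*U)
√(2067 + D(I, -23)) = √(2067 + 2*(423/17)) = √(2067 + 846/17) = √(35985/17) = √611745/17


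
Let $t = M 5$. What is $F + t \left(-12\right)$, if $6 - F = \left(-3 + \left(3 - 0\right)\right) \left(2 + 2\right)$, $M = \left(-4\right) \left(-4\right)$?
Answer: $-954$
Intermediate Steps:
$M = 16$
$F = 6$ ($F = 6 - \left(-3 + \left(3 - 0\right)\right) \left(2 + 2\right) = 6 - \left(-3 + \left(3 + 0\right)\right) 4 = 6 - \left(-3 + 3\right) 4 = 6 - 0 \cdot 4 = 6 - 0 = 6 + 0 = 6$)
$t = 80$ ($t = 16 \cdot 5 = 80$)
$F + t \left(-12\right) = 6 + 80 \left(-12\right) = 6 - 960 = -954$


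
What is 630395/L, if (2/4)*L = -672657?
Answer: -630395/1345314 ≈ -0.46859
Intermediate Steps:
L = -1345314 (L = 2*(-672657) = -1345314)
630395/L = 630395/(-1345314) = 630395*(-1/1345314) = -630395/1345314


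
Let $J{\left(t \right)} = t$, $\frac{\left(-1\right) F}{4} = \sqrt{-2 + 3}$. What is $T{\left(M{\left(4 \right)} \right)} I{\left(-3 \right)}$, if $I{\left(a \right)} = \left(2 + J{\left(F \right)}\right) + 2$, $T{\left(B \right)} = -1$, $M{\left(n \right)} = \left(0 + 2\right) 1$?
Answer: $0$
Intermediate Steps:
$M{\left(n \right)} = 2$ ($M{\left(n \right)} = 2 \cdot 1 = 2$)
$F = -4$ ($F = - 4 \sqrt{-2 + 3} = - 4 \sqrt{1} = \left(-4\right) 1 = -4$)
$I{\left(a \right)} = 0$ ($I{\left(a \right)} = \left(2 - 4\right) + 2 = -2 + 2 = 0$)
$T{\left(M{\left(4 \right)} \right)} I{\left(-3 \right)} = \left(-1\right) 0 = 0$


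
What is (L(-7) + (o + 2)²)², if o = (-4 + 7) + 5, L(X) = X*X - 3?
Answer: 21316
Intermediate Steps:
L(X) = -3 + X² (L(X) = X² - 3 = -3 + X²)
o = 8 (o = 3 + 5 = 8)
(L(-7) + (o + 2)²)² = ((-3 + (-7)²) + (8 + 2)²)² = ((-3 + 49) + 10²)² = (46 + 100)² = 146² = 21316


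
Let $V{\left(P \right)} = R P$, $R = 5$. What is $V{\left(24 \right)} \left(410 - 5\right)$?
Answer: $48600$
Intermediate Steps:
$V{\left(P \right)} = 5 P$
$V{\left(24 \right)} \left(410 - 5\right) = 5 \cdot 24 \left(410 - 5\right) = 120 \cdot 405 = 48600$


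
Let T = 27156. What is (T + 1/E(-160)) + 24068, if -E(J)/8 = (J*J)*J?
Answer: 1678508032001/32768000 ≈ 51224.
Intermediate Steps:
E(J) = -8*J³ (E(J) = -8*J*J*J = -8*J²*J = -8*J³)
(T + 1/E(-160)) + 24068 = (27156 + 1/(-8*(-160)³)) + 24068 = (27156 + 1/(-8*(-4096000))) + 24068 = (27156 + 1/32768000) + 24068 = 889847808001/32768000 + 24068 = 1678508032001/32768000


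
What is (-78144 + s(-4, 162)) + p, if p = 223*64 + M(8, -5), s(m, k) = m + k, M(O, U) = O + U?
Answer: -63711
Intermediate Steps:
s(m, k) = k + m
p = 14275 (p = 223*64 + (8 - 5) = 14272 + 3 = 14275)
(-78144 + s(-4, 162)) + p = (-78144 + (162 - 4)) + 14275 = (-78144 + 158) + 14275 = -77986 + 14275 = -63711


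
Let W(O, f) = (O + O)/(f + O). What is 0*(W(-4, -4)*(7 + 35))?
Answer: 0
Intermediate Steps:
W(O, f) = 2*O/(O + f) (W(O, f) = (2*O)/(O + f) = 2*O/(O + f))
0*(W(-4, -4)*(7 + 35)) = 0*((2*(-4)/(-4 - 4))*(7 + 35)) = 0*((2*(-4)/(-8))*42) = 0*((2*(-4)*(-⅛))*42) = 0*(1*42) = 0*42 = 0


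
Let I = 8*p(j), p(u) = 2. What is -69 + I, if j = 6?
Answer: -53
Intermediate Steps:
I = 16 (I = 8*2 = 16)
-69 + I = -69 + 16 = -53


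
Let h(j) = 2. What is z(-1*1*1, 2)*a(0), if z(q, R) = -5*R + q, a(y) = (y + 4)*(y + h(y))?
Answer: -88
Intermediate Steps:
a(y) = (2 + y)*(4 + y) (a(y) = (y + 4)*(y + 2) = (4 + y)*(2 + y) = (2 + y)*(4 + y))
z(q, R) = q - 5*R
z(-1*1*1, 2)*a(0) = (-1*1*1 - 5*2)*(8 + 0² + 6*0) = (-1*1 - 10)*(8 + 0 + 0) = (-1 - 10)*8 = -11*8 = -88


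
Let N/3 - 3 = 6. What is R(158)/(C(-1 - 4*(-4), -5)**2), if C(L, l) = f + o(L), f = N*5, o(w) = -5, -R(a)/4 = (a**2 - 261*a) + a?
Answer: 16116/4225 ≈ 3.8144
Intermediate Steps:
N = 27 (N = 9 + 3*6 = 9 + 18 = 27)
R(a) = -4*a**2 + 1040*a (R(a) = -4*((a**2 - 261*a) + a) = -4*(a**2 - 260*a) = -4*a**2 + 1040*a)
f = 135 (f = 27*5 = 135)
C(L, l) = 130 (C(L, l) = 135 - 5 = 130)
R(158)/(C(-1 - 4*(-4), -5)**2) = (4*158*(260 - 1*158))/(130**2) = (4*158*(260 - 158))/16900 = (4*158*102)*(1/16900) = 64464*(1/16900) = 16116/4225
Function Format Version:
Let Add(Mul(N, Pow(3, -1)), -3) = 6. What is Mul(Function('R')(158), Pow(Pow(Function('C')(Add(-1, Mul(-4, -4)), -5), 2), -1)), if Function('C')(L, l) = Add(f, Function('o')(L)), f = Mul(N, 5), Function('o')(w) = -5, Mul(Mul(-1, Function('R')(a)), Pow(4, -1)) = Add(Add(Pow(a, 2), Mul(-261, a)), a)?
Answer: Rational(16116, 4225) ≈ 3.8144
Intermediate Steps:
N = 27 (N = Add(9, Mul(3, 6)) = Add(9, 18) = 27)
Function('R')(a) = Add(Mul(-4, Pow(a, 2)), Mul(1040, a)) (Function('R')(a) = Mul(-4, Add(Add(Pow(a, 2), Mul(-261, a)), a)) = Mul(-4, Add(Pow(a, 2), Mul(-260, a))) = Add(Mul(-4, Pow(a, 2)), Mul(1040, a)))
f = 135 (f = Mul(27, 5) = 135)
Function('C')(L, l) = 130 (Function('C')(L, l) = Add(135, -5) = 130)
Mul(Function('R')(158), Pow(Pow(Function('C')(Add(-1, Mul(-4, -4)), -5), 2), -1)) = Mul(Mul(4, 158, Add(260, Mul(-1, 158))), Pow(Pow(130, 2), -1)) = Mul(Mul(4, 158, Add(260, -158)), Pow(16900, -1)) = Mul(Mul(4, 158, 102), Rational(1, 16900)) = Mul(64464, Rational(1, 16900)) = Rational(16116, 4225)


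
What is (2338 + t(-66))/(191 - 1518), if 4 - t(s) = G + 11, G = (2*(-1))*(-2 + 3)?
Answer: -2333/1327 ≈ -1.7581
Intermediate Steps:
G = -2 (G = -2*1 = -2)
t(s) = -5 (t(s) = 4 - (-2 + 11) = 4 - 1*9 = 4 - 9 = -5)
(2338 + t(-66))/(191 - 1518) = (2338 - 5)/(191 - 1518) = 2333/(-1327) = 2333*(-1/1327) = -2333/1327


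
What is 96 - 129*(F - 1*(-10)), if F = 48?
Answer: -7386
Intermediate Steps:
96 - 129*(F - 1*(-10)) = 96 - 129*(48 - 1*(-10)) = 96 - 129*(48 + 10) = 96 - 129*58 = 96 - 7482 = -7386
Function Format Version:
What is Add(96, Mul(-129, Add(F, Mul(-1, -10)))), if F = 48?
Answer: -7386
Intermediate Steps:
Add(96, Mul(-129, Add(F, Mul(-1, -10)))) = Add(96, Mul(-129, Add(48, Mul(-1, -10)))) = Add(96, Mul(-129, Add(48, 10))) = Add(96, Mul(-129, 58)) = Add(96, -7482) = -7386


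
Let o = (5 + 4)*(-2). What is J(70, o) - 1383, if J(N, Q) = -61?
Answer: -1444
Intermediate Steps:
o = -18 (o = 9*(-2) = -18)
J(70, o) - 1383 = -61 - 1383 = -1444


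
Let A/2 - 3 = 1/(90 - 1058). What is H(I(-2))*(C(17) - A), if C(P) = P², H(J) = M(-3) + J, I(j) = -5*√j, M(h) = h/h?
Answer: 136973/484 - 684865*I*√2/484 ≈ 283.0 - 2001.1*I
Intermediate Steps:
M(h) = 1
A = 2903/484 (A = 6 + 2/(90 - 1058) = 6 + 2/(-968) = 6 + 2*(-1/968) = 6 - 1/484 = 2903/484 ≈ 5.9979)
H(J) = 1 + J
H(I(-2))*(C(17) - A) = (1 - 5*I*√2)*(17² - 1*2903/484) = (1 - 5*I*√2)*(289 - 2903/484) = (1 - 5*I*√2)*(136973/484) = 136973/484 - 684865*I*√2/484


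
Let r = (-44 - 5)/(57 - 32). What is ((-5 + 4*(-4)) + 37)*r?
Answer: -784/25 ≈ -31.360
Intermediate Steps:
r = -49/25 ≈ -1.9600
((-5 + 4*(-4)) + 37)*r = ((-5 + 4*(-4)) + 37)*(-49/25) = ((-5 - 16) + 37)*(-49/25) = (-21 + 37)*(-49/25) = 16*(-49/25) = -784/25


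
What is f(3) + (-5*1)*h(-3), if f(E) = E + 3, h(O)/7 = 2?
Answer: -64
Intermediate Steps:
h(O) = 14 (h(O) = 7*2 = 14)
f(E) = 3 + E
f(3) + (-5*1)*h(-3) = (3 + 3) - 5*1*14 = 6 - 5*14 = 6 - 70 = -64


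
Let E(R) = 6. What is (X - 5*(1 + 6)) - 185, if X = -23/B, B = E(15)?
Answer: -1343/6 ≈ -223.83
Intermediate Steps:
B = 6
X = -23/6 ≈ -3.8333
(X - 5*(1 + 6)) - 185 = (-23/6 - 5*(1 + 6)) - 185 = (-23/6 - 5*7) - 185 = (-23/6 - 35) - 185 = -233/6 - 185 = -1343/6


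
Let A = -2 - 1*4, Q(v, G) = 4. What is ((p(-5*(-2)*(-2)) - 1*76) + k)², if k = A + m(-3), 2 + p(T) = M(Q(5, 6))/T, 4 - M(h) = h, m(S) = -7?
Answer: 8281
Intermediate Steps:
M(h) = 4 - h
A = -6 (A = -2 - 4 = -6)
p(T) = -2 (p(T) = -2 + (4 - 1*4)/T = -2 + (4 - 4)/T = -2 + 0/T = -2 + 0 = -2)
k = -13 (k = -6 - 7 = -13)
((p(-5*(-2)*(-2)) - 1*76) + k)² = ((-2 - 1*76) - 13)² = ((-2 - 76) - 13)² = (-78 - 13)² = (-91)² = 8281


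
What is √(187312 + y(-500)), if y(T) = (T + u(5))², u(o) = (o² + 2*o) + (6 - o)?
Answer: 4*√25163 ≈ 634.51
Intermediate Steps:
u(o) = 6 + o + o²
y(T) = (36 + T)² (y(T) = (T + (6 + 5 + 5²))² = (T + (6 + 5 + 25))² = (T + 36)² = (36 + T)²)
√(187312 + y(-500)) = √(187312 + (36 - 500)²) = √(187312 + (-464)²) = √(187312 + 215296) = √402608 = 4*√25163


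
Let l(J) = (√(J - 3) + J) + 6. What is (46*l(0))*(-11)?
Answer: -3036 - 506*I*√3 ≈ -3036.0 - 876.42*I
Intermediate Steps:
l(J) = 6 + J + √(-3 + J) (l(J) = (√(-3 + J) + J) + 6 = (J + √(-3 + J)) + 6 = 6 + J + √(-3 + J))
(46*l(0))*(-11) = (46*(6 + 0 + √(-3 + 0)))*(-11) = (46*(6 + 0 + √(-3)))*(-11) = (46*(6 + 0 + I*√3))*(-11) = (46*(6 + I*√3))*(-11) = (276 + 46*I*√3)*(-11) = -3036 - 506*I*√3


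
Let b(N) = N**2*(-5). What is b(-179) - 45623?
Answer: -205828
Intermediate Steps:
b(N) = -5*N**2
b(-179) - 45623 = -5*(-179)**2 - 45623 = -5*32041 - 45623 = -160205 - 45623 = -205828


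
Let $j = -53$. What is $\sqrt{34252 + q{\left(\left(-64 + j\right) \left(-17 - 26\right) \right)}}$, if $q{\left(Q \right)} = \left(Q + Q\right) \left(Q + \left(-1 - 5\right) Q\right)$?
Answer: $i \sqrt{253075358} \approx 15908.0 i$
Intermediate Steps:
$q{\left(Q \right)} = - 10 Q^{2}$ ($q{\left(Q \right)} = 2 Q \left(Q - 6 Q\right) = 2 Q \left(- 5 Q\right) = - 10 Q^{2}$)
$\sqrt{34252 + q{\left(\left(-64 + j\right) \left(-17 - 26\right) \right)}} = \sqrt{34252 - 10 \left(\left(-64 - 53\right) \left(-17 - 26\right)\right)^{2}} = \sqrt{34252 - 10 \left(\left(-117\right) \left(-43\right)\right)^{2}} = \sqrt{34252 - 10 \cdot 5031^{2}} = \sqrt{34252 - 253109610} = \sqrt{-253075358} = i \sqrt{253075358}$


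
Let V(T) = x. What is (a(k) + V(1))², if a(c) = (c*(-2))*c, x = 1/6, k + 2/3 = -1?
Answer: 9409/324 ≈ 29.040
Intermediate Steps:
k = -5/3 (k = -⅔ - 1 = -5/3 ≈ -1.6667)
x = ⅙ ≈ 0.16667
a(c) = -2*c² (a(c) = (-2*c)*c = -2*c²)
V(T) = ⅙
(a(k) + V(1))² = (-2*(-5/3)² + ⅙)² = (-2*25/9 + ⅙)² = (-50/9 + ⅙)² = (-97/18)² = 9409/324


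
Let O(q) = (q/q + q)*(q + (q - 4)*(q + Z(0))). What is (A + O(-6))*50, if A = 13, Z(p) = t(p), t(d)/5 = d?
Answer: -12850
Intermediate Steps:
t(d) = 5*d
Z(p) = 5*p
O(q) = (1 + q)*(q + q*(-4 + q)) (O(q) = (q/q + q)*(q + (q - 4)*(q + 5*0)) = (1 + q)*(q + (-4 + q)*(q + 0)) = (1 + q)*(q + (-4 + q)*q) = (1 + q)*(q + q*(-4 + q)))
(A + O(-6))*50 = (13 - 6*(-3 + (-6)² - 2*(-6)))*50 = (13 - 6*(-3 + 36 + 12))*50 = (13 - 6*45)*50 = (13 - 270)*50 = -257*50 = -12850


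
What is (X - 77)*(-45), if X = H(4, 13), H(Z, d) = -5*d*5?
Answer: 18090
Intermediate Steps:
H(Z, d) = -25*d
X = -325 (X = -25*13 = -325)
(X - 77)*(-45) = (-325 - 77)*(-45) = -402*(-45) = 18090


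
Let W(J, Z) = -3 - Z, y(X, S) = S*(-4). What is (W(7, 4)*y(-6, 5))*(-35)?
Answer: -4900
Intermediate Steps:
y(X, S) = -4*S
(W(7, 4)*y(-6, 5))*(-35) = ((-3 - 1*4)*(-4*5))*(-35) = ((-3 - 4)*(-20))*(-35) = -7*(-20)*(-35) = 140*(-35) = -4900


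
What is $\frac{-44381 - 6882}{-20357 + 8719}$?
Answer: $\frac{51263}{11638} \approx 4.4048$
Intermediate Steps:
$\frac{-44381 - 6882}{-20357 + 8719} = - \frac{51263}{-11638} = \left(-51263\right) \left(- \frac{1}{11638}\right) = \frac{51263}{11638}$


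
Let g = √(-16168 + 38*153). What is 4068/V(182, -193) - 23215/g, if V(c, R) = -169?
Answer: -4068/169 + 23215*I*√10354/10354 ≈ -24.071 + 228.15*I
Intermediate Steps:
g = I*√10354 (g = √(-16168 + 5814) = √(-10354) = I*√10354 ≈ 101.75*I)
4068/V(182, -193) - 23215/g = 4068/(-169) - 23215*(-I*√10354/10354) = 4068*(-1/169) - (-23215)*I*√10354/10354 = -4068/169 + 23215*I*√10354/10354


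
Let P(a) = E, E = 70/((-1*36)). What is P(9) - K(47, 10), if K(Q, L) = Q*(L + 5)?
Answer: -12725/18 ≈ -706.94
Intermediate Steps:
K(Q, L) = Q*(5 + L)
E = -35/18 (E = 70/(-36) = 70*(-1/36) = -35/18 ≈ -1.9444)
P(a) = -35/18
P(9) - K(47, 10) = -35/18 - 47*(5 + 10) = -35/18 - 47*15 = -35/18 - 1*705 = -35/18 - 705 = -12725/18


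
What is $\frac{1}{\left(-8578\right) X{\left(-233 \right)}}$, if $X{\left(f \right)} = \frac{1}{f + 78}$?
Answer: $\frac{155}{8578} \approx 0.018069$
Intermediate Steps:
$X{\left(f \right)} = \frac{1}{78 + f}$
$\frac{1}{\left(-8578\right) X{\left(-233 \right)}} = \frac{1}{\left(-8578\right) \frac{1}{78 - 233}} = - \frac{1}{8578 \frac{1}{-155}} = - \frac{1}{8578 \left(- \frac{1}{155}\right)} = \left(- \frac{1}{8578}\right) \left(-155\right) = \frac{155}{8578}$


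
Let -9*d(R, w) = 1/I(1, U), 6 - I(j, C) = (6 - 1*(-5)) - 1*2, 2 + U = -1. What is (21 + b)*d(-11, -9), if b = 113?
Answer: 134/27 ≈ 4.9630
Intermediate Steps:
U = -3 (U = -2 - 1 = -3)
I(j, C) = -3 (I(j, C) = 6 - ((6 - 1*(-5)) - 1*2) = 6 - ((6 + 5) - 2) = 6 - (11 - 2) = 6 - 1*9 = 6 - 9 = -3)
d(R, w) = 1/27 (d(R, w) = -⅑/(-3) = -⅑*(-⅓) = 1/27)
(21 + b)*d(-11, -9) = (21 + 113)*(1/27) = 134*(1/27) = 134/27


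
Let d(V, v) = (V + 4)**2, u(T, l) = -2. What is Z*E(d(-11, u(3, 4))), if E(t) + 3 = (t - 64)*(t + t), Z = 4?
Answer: -5892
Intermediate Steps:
d(V, v) = (4 + V)**2
E(t) = -3 + 2*t*(-64 + t) (E(t) = -3 + (t - 64)*(t + t) = -3 + (-64 + t)*(2*t) = -3 + 2*t*(-64 + t))
Z*E(d(-11, u(3, 4))) = 4*(-3 - 128*(4 - 11)**2 + 2*((4 - 11)**2)**2) = 4*(-3 - 128*(-7)**2 + 2*((-7)**2)**2) = 4*(-3 - 128*49 + 2*49**2) = 4*(-3 - 6272 + 2*2401) = 4*(-3 - 6272 + 4802) = 4*(-1473) = -5892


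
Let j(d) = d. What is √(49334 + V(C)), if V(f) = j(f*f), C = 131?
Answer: √66495 ≈ 257.87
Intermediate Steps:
V(f) = f² (V(f) = f*f = f²)
√(49334 + V(C)) = √(49334 + 131²) = √(49334 + 17161) = √66495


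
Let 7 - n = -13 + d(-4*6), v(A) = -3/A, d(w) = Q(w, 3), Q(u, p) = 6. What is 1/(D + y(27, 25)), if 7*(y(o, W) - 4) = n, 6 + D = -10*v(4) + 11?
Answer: 2/37 ≈ 0.054054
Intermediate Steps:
d(w) = 6
D = 25/2 (D = -6 + (-(-30)/4 + 11) = -6 + (-10*(-¾) + 11) = -6 + (15/2 + 11) = -6 + 37/2 = 25/2 ≈ 12.500)
n = 14 (n = 7 - (-13 + 6) = 7 - 1*(-7) = 7 + 7 = 14)
y(o, W) = 6 (y(o, W) = 4 + (⅐)*14 = 4 + 2 = 6)
1/(D + y(27, 25)) = 1/(25/2 + 6) = 1/(37/2) = 2/37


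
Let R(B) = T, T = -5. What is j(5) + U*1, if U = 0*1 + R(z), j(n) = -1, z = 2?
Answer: -6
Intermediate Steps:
R(B) = -5
U = -5 (U = 0*1 - 5 = 0 - 5 = -5)
j(5) + U*1 = -1 - 5*1 = -1 - 5 = -6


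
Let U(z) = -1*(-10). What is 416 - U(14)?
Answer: 406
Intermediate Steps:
U(z) = 10
416 - U(14) = 416 - 1*10 = 416 - 10 = 406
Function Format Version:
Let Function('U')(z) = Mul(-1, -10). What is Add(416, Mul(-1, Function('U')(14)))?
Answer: 406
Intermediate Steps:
Function('U')(z) = 10
Add(416, Mul(-1, Function('U')(14))) = Add(416, Mul(-1, 10)) = Add(416, -10) = 406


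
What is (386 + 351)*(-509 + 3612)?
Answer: 2286911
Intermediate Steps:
(386 + 351)*(-509 + 3612) = 737*3103 = 2286911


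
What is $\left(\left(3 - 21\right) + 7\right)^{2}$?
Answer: $121$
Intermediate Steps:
$\left(\left(3 - 21\right) + 7\right)^{2} = \left(-18 + 7\right)^{2} = \left(-11\right)^{2} = 121$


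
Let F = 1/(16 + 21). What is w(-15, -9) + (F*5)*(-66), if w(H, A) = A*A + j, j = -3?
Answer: 2556/37 ≈ 69.081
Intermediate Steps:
F = 1/37 ≈ 0.027027
w(H, A) = -3 + A**2 (w(H, A) = A*A - 3 = A**2 - 3 = -3 + A**2)
w(-15, -9) + (F*5)*(-66) = (-3 + (-9)**2) + ((1/37)*5)*(-66) = (-3 + 81) + (5/37)*(-66) = 78 - 330/37 = 2556/37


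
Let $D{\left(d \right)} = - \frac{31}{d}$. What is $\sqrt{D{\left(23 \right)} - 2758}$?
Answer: $\frac{i \sqrt{1459695}}{23} \approx 52.529 i$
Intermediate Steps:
$\sqrt{D{\left(23 \right)} - 2758} = \sqrt{- \frac{31}{23} - 2758} = \sqrt{- \frac{63465}{23}} = \frac{i \sqrt{1459695}}{23}$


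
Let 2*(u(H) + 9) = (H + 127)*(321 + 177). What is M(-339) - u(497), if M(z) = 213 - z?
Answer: -154815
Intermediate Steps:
u(H) = 31614 + 249*H (u(H) = -9 + ((H + 127)*(321 + 177))/2 = -9 + ((127 + H)*498)/2 = -9 + (63246 + 498*H)/2 = -9 + (31623 + 249*H) = 31614 + 249*H)
M(-339) - u(497) = (213 - 1*(-339)) - (31614 + 249*497) = (213 + 339) - (31614 + 123753) = 552 - 1*155367 = 552 - 155367 = -154815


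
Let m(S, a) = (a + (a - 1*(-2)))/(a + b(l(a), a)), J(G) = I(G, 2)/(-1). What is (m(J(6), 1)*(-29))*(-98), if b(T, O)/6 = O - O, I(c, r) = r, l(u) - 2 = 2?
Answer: 11368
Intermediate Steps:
l(u) = 4 (l(u) = 2 + 2 = 4)
b(T, O) = 0 (b(T, O) = 6*(O - O) = 6*0 = 0)
J(G) = -2 (J(G) = 2/(-1) = 2*(-1) = -2)
m(S, a) = (2 + 2*a)/a (m(S, a) = (a + (a - 1*(-2)))/(a + 0) = (a + (a + 2))/a = (a + (2 + a))/a = (2 + 2*a)/a)
(m(J(6), 1)*(-29))*(-98) = ((2 + 2/1)*(-29))*(-98) = ((2 + 2*1)*(-29))*(-98) = ((2 + 2)*(-29))*(-98) = (4*(-29))*(-98) = -116*(-98) = 11368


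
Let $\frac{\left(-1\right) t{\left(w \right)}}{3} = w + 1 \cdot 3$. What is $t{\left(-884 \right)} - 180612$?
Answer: $-177969$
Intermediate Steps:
$t{\left(w \right)} = -9 - 3 w$ ($t{\left(w \right)} = - 3 \left(w + 1 \cdot 3\right) = - 3 \left(w + 3\right) = - 3 \left(3 + w\right) = -9 - 3 w$)
$t{\left(-884 \right)} - 180612 = \left(-9 - -2652\right) - 180612 = \left(-9 + 2652\right) - 180612 = 2643 - 180612 = -177969$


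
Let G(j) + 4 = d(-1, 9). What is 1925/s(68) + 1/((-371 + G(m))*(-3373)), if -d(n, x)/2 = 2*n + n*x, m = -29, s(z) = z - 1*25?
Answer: 2292037868/51198767 ≈ 44.767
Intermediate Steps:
s(z) = -25 + z (s(z) = z - 25 = -25 + z)
d(n, x) = -4*n - 2*n*x (d(n, x) = -2*(2*n + n*x) = -4*n - 2*n*x)
G(j) = 18 (G(j) = -4 - 2*(-1)*(2 + 9) = -4 - 2*(-1)*11 = -4 + 22 = 18)
1925/s(68) + 1/((-371 + G(m))*(-3373)) = 1925/(-25 + 68) + 1/((-371 + 18)*(-3373)) = 1925/43 - 1/3373/(-353) = 1925*(1/43) - 1/353*(-1/3373) = 1925/43 + 1/1190669 = 2292037868/51198767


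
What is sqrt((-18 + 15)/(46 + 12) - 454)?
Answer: I*sqrt(1527430)/58 ≈ 21.309*I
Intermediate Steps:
sqrt((-18 + 15)/(46 + 12) - 454) = sqrt(-3/58 - 454) = sqrt(-26335/58) = I*sqrt(1527430)/58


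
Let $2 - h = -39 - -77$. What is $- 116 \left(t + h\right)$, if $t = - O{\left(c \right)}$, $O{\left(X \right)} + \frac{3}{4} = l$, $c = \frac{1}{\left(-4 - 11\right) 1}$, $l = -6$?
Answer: $3393$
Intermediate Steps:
$h = -36$ ($h = 2 - \left(-39 - -77\right) = 2 - \left(-39 + 77\right) = 2 - 38 = -36$)
$c = - \frac{1}{15}$ ($c = \frac{1}{-15} \cdot 1 = \left(- \frac{1}{15}\right) 1 = - \frac{1}{15} \approx -0.066667$)
$O{\left(X \right)} = - \frac{27}{4}$ ($O{\left(X \right)} = - \frac{3}{4} - 6 = - \frac{27}{4}$)
$t = \frac{27}{4}$ ($t = \left(-1\right) \left(- \frac{27}{4}\right) = \frac{27}{4} \approx 6.75$)
$- 116 \left(t + h\right) = - 116 \left(\frac{27}{4} - 36\right) = \left(-116\right) \left(- \frac{117}{4}\right) = 3393$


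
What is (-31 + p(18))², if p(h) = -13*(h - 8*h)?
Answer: 2582449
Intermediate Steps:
p(h) = 91*h (p(h) = -(-91)*h = 91*h)
(-31 + p(18))² = (-31 + 91*18)² = (-31 + 1638)² = 1607² = 2582449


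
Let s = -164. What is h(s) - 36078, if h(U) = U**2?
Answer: -9182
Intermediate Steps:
h(s) - 36078 = (-164)**2 - 36078 = 26896 - 36078 = -9182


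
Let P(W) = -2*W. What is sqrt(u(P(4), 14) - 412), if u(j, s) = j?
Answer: 2*I*sqrt(105) ≈ 20.494*I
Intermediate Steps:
sqrt(u(P(4), 14) - 412) = sqrt(-2*4 - 412) = sqrt(-8 - 412) = sqrt(-420) = 2*I*sqrt(105)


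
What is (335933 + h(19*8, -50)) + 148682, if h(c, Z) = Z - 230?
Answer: 484335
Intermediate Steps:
h(c, Z) = -230 + Z
(335933 + h(19*8, -50)) + 148682 = (335933 + (-230 - 50)) + 148682 = (335933 - 280) + 148682 = 335653 + 148682 = 484335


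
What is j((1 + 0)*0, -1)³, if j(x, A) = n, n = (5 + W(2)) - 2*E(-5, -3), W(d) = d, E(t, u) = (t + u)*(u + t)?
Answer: -1771561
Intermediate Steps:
E(t, u) = (t + u)² (E(t, u) = (t + u)*(t + u) = (t + u)²)
n = -121 (n = (5 + 2) - 2*(-5 - 3)² = 7 - 2*(-8)² = 7 - 2*64 = 7 - 128 = -121)
j(x, A) = -121
j((1 + 0)*0, -1)³ = (-121)³ = -1771561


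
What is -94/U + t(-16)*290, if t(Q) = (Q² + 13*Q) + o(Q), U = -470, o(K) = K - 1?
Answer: 44951/5 ≈ 8990.2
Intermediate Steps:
o(K) = -1 + K
t(Q) = -1 + Q² + 14*Q (t(Q) = (Q² + 13*Q) + (-1 + Q) = -1 + Q² + 14*Q)
-94/U + t(-16)*290 = -94/(-470) + (-1 + (-16)² + 14*(-16))*290 = -94*(-1/470) + (-1 + 256 - 224)*290 = ⅕ + 31*290 = ⅕ + 8990 = 44951/5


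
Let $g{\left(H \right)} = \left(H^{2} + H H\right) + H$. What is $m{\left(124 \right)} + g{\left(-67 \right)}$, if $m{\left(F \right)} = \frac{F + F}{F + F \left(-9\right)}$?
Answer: $\frac{35643}{4} \approx 8910.8$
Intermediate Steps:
$g{\left(H \right)} = H + 2 H^{2}$ ($g{\left(H \right)} = \left(H^{2} + H^{2}\right) + H = 2 H^{2} + H = H + 2 H^{2}$)
$m{\left(F \right)} = - \frac{1}{4}$ ($m{\left(F \right)} = \frac{2 F}{F - 9 F} = \frac{2 F}{\left(-8\right) F} = 2 F \left(- \frac{1}{8 F}\right) = - \frac{1}{4}$)
$m{\left(124 \right)} + g{\left(-67 \right)} = - \frac{1}{4} - 67 \left(1 + 2 \left(-67\right)\right) = - \frac{1}{4} - 67 \left(1 - 134\right) = - \frac{1}{4} - -8911 = - \frac{1}{4} + 8911 = \frac{35643}{4}$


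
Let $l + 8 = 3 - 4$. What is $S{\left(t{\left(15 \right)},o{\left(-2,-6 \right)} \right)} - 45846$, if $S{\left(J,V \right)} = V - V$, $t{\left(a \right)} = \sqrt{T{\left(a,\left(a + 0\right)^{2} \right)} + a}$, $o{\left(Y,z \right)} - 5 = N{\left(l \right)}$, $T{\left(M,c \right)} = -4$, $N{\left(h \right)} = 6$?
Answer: $-45846$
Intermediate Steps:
$l = -9$ ($l = -8 + \left(3 - 4\right) = -8 - 1 = -9$)
$o{\left(Y,z \right)} = 11$ ($o{\left(Y,z \right)} = 5 + 6 = 11$)
$t{\left(a \right)} = \sqrt{-4 + a}$
$S{\left(J,V \right)} = 0$
$S{\left(t{\left(15 \right)},o{\left(-2,-6 \right)} \right)} - 45846 = 0 - 45846 = -45846$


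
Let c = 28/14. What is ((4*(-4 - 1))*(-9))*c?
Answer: 360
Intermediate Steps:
c = 2 (c = 28*(1/14) = 2)
((4*(-4 - 1))*(-9))*c = ((4*(-4 - 1))*(-9))*2 = ((4*(-5))*(-9))*2 = -20*(-9)*2 = 180*2 = 360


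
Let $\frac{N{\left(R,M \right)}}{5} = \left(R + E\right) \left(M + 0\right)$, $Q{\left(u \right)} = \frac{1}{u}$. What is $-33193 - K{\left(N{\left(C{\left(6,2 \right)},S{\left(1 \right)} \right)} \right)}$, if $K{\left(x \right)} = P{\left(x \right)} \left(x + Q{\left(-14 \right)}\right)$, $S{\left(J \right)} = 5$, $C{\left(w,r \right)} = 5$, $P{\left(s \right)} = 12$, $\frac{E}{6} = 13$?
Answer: $- \frac{406645}{7} \approx -58092.0$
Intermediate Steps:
$E = 78$ ($E = 6 \cdot 13 = 78$)
$N{\left(R,M \right)} = 5 M \left(78 + R\right)$ ($N{\left(R,M \right)} = 5 \left(R + 78\right) \left(M + 0\right) = 5 \left(78 + R\right) M = 5 M \left(78 + R\right)$)
$K{\left(x \right)} = - \frac{6}{7} + 12 x$ ($K{\left(x \right)} = 12 \left(x + \frac{1}{-14}\right) = 12 \left(x - \frac{1}{14}\right) = 12 \left(- \frac{1}{14} + x\right) = - \frac{6}{7} + 12 x$)
$-33193 - K{\left(N{\left(C{\left(6,2 \right)},S{\left(1 \right)} \right)} \right)} = -33193 - \left(- \frac{6}{7} + 12 \cdot 5 \cdot 5 \left(78 + 5\right)\right) = -33193 - \left(- \frac{6}{7} + 12 \cdot 5 \cdot 5 \cdot 83\right) = -33193 - \left(- \frac{6}{7} + 12 \cdot 2075\right) = -33193 - \left(- \frac{6}{7} + 24900\right) = -33193 - \frac{174294}{7} = - \frac{406645}{7}$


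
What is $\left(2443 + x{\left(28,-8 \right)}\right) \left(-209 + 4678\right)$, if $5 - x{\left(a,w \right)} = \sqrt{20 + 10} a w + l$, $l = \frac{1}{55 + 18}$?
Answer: $\frac{798623707}{73} + 1001056 \sqrt{30} \approx 1.6423 \cdot 10^{7}$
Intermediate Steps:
$l = \frac{1}{73} \approx 0.013699$
$x{\left(a,w \right)} = \frac{364}{73} - a w \sqrt{30}$ ($x{\left(a,w \right)} = 5 - \left(\sqrt{20 + 10} a w + \frac{1}{73}\right) = 5 - \left(\sqrt{30} a w + \frac{1}{73}\right) = 5 - \left(a \sqrt{30} w + \frac{1}{73}\right) = 5 - \left(a w \sqrt{30} + \frac{1}{73}\right) = 5 - \left(\frac{1}{73} + a w \sqrt{30}\right) = \frac{364}{73} - a w \sqrt{30}$)
$\left(2443 + x{\left(28,-8 \right)}\right) \left(-209 + 4678\right) = \left(2443 - \left(- \frac{364}{73} + 28 \left(-8\right) \sqrt{30}\right)\right) \left(-209 + 4678\right) = \left(2443 + \left(\frac{364}{73} + 224 \sqrt{30}\right)\right) 4469 = \left(\frac{178703}{73} + 224 \sqrt{30}\right) 4469 = \frac{798623707}{73} + 1001056 \sqrt{30}$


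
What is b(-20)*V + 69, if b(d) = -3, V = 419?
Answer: -1188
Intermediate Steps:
b(-20)*V + 69 = -3*419 + 69 = -1257 + 69 = -1188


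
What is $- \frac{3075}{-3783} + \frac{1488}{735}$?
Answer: $\frac{876581}{308945} \approx 2.8373$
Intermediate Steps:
$- \frac{3075}{-3783} + \frac{1488}{735} = \left(-3075\right) \left(- \frac{1}{3783}\right) + 1488 \cdot \frac{1}{735} = \frac{1025}{1261} + \frac{496}{245} = \frac{876581}{308945}$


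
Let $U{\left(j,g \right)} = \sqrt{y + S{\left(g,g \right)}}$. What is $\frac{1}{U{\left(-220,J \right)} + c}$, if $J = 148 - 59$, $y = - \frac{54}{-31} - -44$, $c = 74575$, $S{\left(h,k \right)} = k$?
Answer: $\frac{2311825}{172404345198} - \frac{\sqrt{129487}}{172404345198} \approx 1.3407 \cdot 10^{-5}$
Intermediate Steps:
$y = \frac{1418}{31}$ ($y = \left(-54\right) \left(- \frac{1}{31}\right) + 44 = \frac{54}{31} + 44 = \frac{1418}{31} \approx 45.742$)
$J = 89$
$U{\left(j,g \right)} = \sqrt{\frac{1418}{31} + g}$
$\frac{1}{U{\left(-220,J \right)} + c} = \frac{1}{\frac{\sqrt{43958 + 961 \cdot 89}}{31} + 74575} = \frac{1}{\frac{\sqrt{43958 + 85529}}{31} + 74575} = \frac{1}{\frac{\sqrt{129487}}{31} + 74575} = \frac{1}{74575 + \frac{\sqrt{129487}}{31}}$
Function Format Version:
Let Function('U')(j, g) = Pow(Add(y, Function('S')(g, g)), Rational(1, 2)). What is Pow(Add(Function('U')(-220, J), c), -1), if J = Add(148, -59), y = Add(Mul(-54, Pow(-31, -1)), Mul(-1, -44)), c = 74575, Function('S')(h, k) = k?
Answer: Add(Rational(2311825, 172404345198), Mul(Rational(-1, 172404345198), Pow(129487, Rational(1, 2)))) ≈ 1.3407e-5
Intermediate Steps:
y = Rational(1418, 31) (y = Add(Mul(-54, Rational(-1, 31)), 44) = Add(Rational(54, 31), 44) = Rational(1418, 31) ≈ 45.742)
J = 89
Function('U')(j, g) = Pow(Add(Rational(1418, 31), g), Rational(1, 2))
Pow(Add(Function('U')(-220, J), c), -1) = Pow(Add(Mul(Rational(1, 31), Pow(Add(43958, Mul(961, 89)), Rational(1, 2))), 74575), -1) = Pow(Add(Mul(Rational(1, 31), Pow(Add(43958, 85529), Rational(1, 2))), 74575), -1) = Pow(Add(Mul(Rational(1, 31), Pow(129487, Rational(1, 2))), 74575), -1) = Pow(Add(74575, Mul(Rational(1, 31), Pow(129487, Rational(1, 2)))), -1)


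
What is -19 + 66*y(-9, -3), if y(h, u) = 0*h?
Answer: -19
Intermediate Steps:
y(h, u) = 0
-19 + 66*y(-9, -3) = -19 + 66*0 = -19 + 0 = -19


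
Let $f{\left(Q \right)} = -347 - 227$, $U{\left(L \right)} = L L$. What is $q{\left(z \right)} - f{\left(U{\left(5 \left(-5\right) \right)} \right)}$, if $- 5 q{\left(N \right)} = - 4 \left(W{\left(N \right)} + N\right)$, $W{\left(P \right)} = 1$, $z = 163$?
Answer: $\frac{3526}{5} \approx 705.2$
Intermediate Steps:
$U{\left(L \right)} = L^{2}$
$q{\left(N \right)} = \frac{4}{5} + \frac{4 N}{5}$ ($q{\left(N \right)} = - \frac{\left(-4\right) \left(1 + N\right)}{5} = - \frac{-4 - 4 N}{5} = \frac{4}{5} + \frac{4 N}{5}$)
$f{\left(Q \right)} = -574$ ($f{\left(Q \right)} = -347 - 227 = -574$)
$q{\left(z \right)} - f{\left(U{\left(5 \left(-5\right) \right)} \right)} = \left(\frac{4}{5} + \frac{4}{5} \cdot 163\right) - -574 = \left(\frac{4}{5} + \frac{652}{5}\right) + 574 = \frac{656}{5} + 574 = \frac{3526}{5}$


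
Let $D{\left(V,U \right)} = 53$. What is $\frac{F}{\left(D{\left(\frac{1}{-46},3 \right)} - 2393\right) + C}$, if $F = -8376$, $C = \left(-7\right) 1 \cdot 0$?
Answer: $\frac{698}{195} \approx 3.5795$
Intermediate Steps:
$C = 0$ ($C = \left(-7\right) 0 = 0$)
$\frac{F}{\left(D{\left(\frac{1}{-46},3 \right)} - 2393\right) + C} = - \frac{8376}{\left(53 - 2393\right) + 0} = - \frac{8376}{-2340 + 0} = - \frac{8376}{-2340} = \left(-8376\right) \left(- \frac{1}{2340}\right) = \frac{698}{195}$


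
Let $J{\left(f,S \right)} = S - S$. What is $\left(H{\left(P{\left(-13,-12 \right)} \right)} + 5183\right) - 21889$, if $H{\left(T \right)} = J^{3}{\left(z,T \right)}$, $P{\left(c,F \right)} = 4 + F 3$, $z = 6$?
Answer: $-16706$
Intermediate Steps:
$J{\left(f,S \right)} = 0$
$P{\left(c,F \right)} = 4 + 3 F$
$H{\left(T \right)} = 0$ ($H{\left(T \right)} = 0^{3} = 0$)
$\left(H{\left(P{\left(-13,-12 \right)} \right)} + 5183\right) - 21889 = \left(0 + 5183\right) - 21889 = 5183 - 21889 = -16706$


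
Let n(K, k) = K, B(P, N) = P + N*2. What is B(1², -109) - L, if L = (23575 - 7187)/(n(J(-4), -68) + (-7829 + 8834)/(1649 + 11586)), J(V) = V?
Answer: 2419121/611 ≈ 3959.3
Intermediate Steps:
B(P, N) = P + 2*N
L = -2551708/611 (L = (23575 - 7187)/(-4 + (-7829 + 8834)/(1649 + 11586)) = 16388/(-4 + 1005/13235) = 16388/(-4 + 1005*(1/13235)) = 16388/(-4 + 201/2647) = 16388/(-10387/2647) = 16388*(-2647/10387) = -2551708/611 ≈ -4176.3)
B(1², -109) - L = (1² + 2*(-109)) - 1*(-2551708/611) = (1 - 218) + 2551708/611 = -217 + 2551708/611 = 2419121/611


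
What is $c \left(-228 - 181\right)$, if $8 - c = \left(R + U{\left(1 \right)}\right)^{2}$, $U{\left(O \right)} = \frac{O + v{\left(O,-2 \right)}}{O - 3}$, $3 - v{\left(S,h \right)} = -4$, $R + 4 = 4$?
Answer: $3272$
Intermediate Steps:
$R = 0$ ($R = -4 + 4 = 0$)
$v{\left(S,h \right)} = 7$ ($v{\left(S,h \right)} = 3 - -4 = 3 + 4 = 7$)
$U{\left(O \right)} = \frac{7 + O}{-3 + O}$ ($U{\left(O \right)} = \frac{O + 7}{O - 3} = \frac{7 + O}{-3 + O}$)
$c = -8$ ($c = 8 - \left(0 + \frac{7 + 1}{-3 + 1}\right)^{2} = 8 - \left(0 + \frac{1}{-2} \cdot 8\right)^{2} = 8 - \left(0 - 4\right)^{2} = 8 - \left(-4\right)^{2} = 8 - 16 = -8$)
$c \left(-228 - 181\right) = - 8 \left(-228 - 181\right) = \left(-8\right) \left(-409\right) = 3272$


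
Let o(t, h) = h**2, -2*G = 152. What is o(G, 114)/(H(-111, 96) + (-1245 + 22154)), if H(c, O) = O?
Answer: 12996/21005 ≈ 0.61871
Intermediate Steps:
G = -76 (G = -1/2*152 = -76)
o(G, 114)/(H(-111, 96) + (-1245 + 22154)) = 114**2/(96 + (-1245 + 22154)) = 12996/(96 + 20909) = 12996/21005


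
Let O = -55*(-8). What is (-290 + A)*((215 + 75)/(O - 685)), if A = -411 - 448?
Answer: 66642/49 ≈ 1360.0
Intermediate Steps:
O = 440
A = -859
(-290 + A)*((215 + 75)/(O - 685)) = (-290 - 859)*((215 + 75)/(440 - 685)) = -333210/(-245) = -333210*(-1)/245 = -1149*(-58/49) = 66642/49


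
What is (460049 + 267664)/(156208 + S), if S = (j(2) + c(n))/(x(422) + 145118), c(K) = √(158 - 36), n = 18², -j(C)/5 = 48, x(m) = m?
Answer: 1203921433219399120800/258429019757832963139 - 52955675010*√122/258429019757832963139 ≈ 4.6586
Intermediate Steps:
j(C) = -240 (j(C) = -5*48 = -240)
n = 324
c(K) = √122
S = -12/7277 + √122/145540 (S = (-240 + √122)/(422 + 145118) = (-240 + √122)/145540 = (-240 + √122)*(1/145540) = -12/7277 + √122/145540 ≈ -0.0015731)
(460049 + 267664)/(156208 + S) = (460049 + 267664)/(156208 + (-12/7277 + √122/145540)) = 727713/(1136725604/7277 + √122/145540)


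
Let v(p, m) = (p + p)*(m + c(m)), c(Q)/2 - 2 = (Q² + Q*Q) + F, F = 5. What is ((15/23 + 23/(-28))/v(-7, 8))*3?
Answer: 327/2506448 ≈ 0.00013046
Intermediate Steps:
c(Q) = 14 + 4*Q² (c(Q) = 4 + 2*((Q² + Q*Q) + 5) = 4 + 2*((Q² + Q²) + 5) = 4 + 2*(2*Q² + 5) = 4 + 2*(5 + 2*Q²) = 4 + (10 + 4*Q²) = 14 + 4*Q²)
v(p, m) = 2*p*(14 + m + 4*m²) (v(p, m) = (p + p)*(m + (14 + 4*m²)) = (2*p)*(14 + m + 4*m²) = 2*p*(14 + m + 4*m²))
((15/23 + 23/(-28))/v(-7, 8))*3 = ((15/23 + 23/(-28))/((2*(-7)*(14 + 8 + 4*8²))))*3 = ((15*(1/23) + 23*(-1/28))/((2*(-7)*(14 + 8 + 4*64))))*3 = ((15/23 - 23/28)/((2*(-7)*(14 + 8 + 256))))*3 = -109/(644*(2*(-7)*278))*3 = -109/644/(-3892)*3 = -109/644*(-1/3892)*3 = (109/2506448)*3 = 327/2506448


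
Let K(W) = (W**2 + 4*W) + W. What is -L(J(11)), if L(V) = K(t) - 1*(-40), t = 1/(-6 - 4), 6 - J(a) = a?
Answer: -3951/100 ≈ -39.510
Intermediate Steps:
J(a) = 6 - a
t = -1/10 (t = 1/(-10) = -1/10 ≈ -0.10000)
K(W) = W**2 + 5*W
L(V) = 3951/100 (L(V) = -(5 - 1/10)/10 - 1*(-40) = -1/10*49/10 + 40 = -49/100 + 40 = 3951/100)
-L(J(11)) = -1*3951/100 = -3951/100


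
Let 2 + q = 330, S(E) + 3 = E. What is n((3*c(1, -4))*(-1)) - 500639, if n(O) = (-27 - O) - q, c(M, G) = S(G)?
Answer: -501015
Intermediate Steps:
S(E) = -3 + E
q = 328 (q = -2 + 330 = 328)
c(M, G) = -3 + G
n(O) = -355 - O (n(O) = (-27 - O) - 1*328 = (-27 - O) - 328 = -355 - O)
n((3*c(1, -4))*(-1)) - 500639 = (-355 - 3*(-3 - 4)*(-1)) - 500639 = (-355 - 3*(-7)*(-1)) - 500639 = (-355 - (-21)*(-1)) - 500639 = (-355 - 1*21) - 500639 = (-355 - 21) - 500639 = -376 - 500639 = -501015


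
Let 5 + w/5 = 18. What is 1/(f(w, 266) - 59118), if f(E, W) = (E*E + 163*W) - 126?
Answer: -1/11661 ≈ -8.5756e-5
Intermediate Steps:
w = 65 (w = -25 + 5*18 = -25 + 90 = 65)
f(E, W) = -126 + E**2 + 163*W (f(E, W) = (E**2 + 163*W) - 126 = -126 + E**2 + 163*W)
1/(f(w, 266) - 59118) = 1/((-126 + 65**2 + 163*266) - 59118) = 1/((-126 + 4225 + 43358) - 59118) = 1/(47457 - 59118) = 1/(-11661) = -1/11661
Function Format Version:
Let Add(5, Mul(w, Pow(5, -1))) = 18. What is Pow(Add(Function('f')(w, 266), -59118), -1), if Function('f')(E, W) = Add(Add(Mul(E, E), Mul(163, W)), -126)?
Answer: Rational(-1, 11661) ≈ -8.5756e-5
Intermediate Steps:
w = 65 (w = Add(-25, Mul(5, 18)) = Add(-25, 90) = 65)
Function('f')(E, W) = Add(-126, Pow(E, 2), Mul(163, W)) (Function('f')(E, W) = Add(Add(Pow(E, 2), Mul(163, W)), -126) = Add(-126, Pow(E, 2), Mul(163, W)))
Pow(Add(Function('f')(w, 266), -59118), -1) = Pow(Add(Add(-126, Pow(65, 2), Mul(163, 266)), -59118), -1) = Pow(Add(Add(-126, 4225, 43358), -59118), -1) = Pow(Add(47457, -59118), -1) = Pow(-11661, -1) = Rational(-1, 11661)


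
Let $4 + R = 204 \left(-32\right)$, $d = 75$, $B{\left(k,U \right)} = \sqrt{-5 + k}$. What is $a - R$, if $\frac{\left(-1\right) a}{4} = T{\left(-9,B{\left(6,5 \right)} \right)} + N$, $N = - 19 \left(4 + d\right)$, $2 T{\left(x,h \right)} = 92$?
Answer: $12352$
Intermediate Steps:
$T{\left(x,h \right)} = 46$ ($T{\left(x,h \right)} = \frac{1}{2} \cdot 92 = 46$)
$N = -1501$ ($N = - 19 \left(4 + 75\right) = \left(-19\right) 79 = -1501$)
$a = 5820$ ($a = - 4 \left(46 - 1501\right) = \left(-4\right) \left(-1455\right) = 5820$)
$R = -6532$ ($R = -4 + 204 \left(-32\right) = -4 - 6528 = -6532$)
$a - R = 5820 - -6532 = 5820 + 6532 = 12352$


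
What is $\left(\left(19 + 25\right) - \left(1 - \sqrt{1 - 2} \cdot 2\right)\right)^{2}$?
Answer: $1845 + 172 i \approx 1845.0 + 172.0 i$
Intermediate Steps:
$\left(\left(19 + 25\right) - \left(1 - \sqrt{1 - 2} \cdot 2\right)\right)^{2} = \left(44 - \left(1 - \sqrt{-1} \cdot 2\right)\right)^{2} = \left(44 - \left(1 - i 2\right)\right)^{2} = \left(44 - \left(1 - 2 i\right)\right)^{2} = \left(43 + 2 i\right)^{2}$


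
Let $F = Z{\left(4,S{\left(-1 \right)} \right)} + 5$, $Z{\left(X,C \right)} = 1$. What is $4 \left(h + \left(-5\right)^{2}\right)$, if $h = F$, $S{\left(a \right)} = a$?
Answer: $124$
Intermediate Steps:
$F = 6$ ($F = 1 + 5 = 6$)
$h = 6$
$4 \left(h + \left(-5\right)^{2}\right) = 4 \left(6 + \left(-5\right)^{2}\right) = 4 \left(6 + 25\right) = 4 \cdot 31 = 124$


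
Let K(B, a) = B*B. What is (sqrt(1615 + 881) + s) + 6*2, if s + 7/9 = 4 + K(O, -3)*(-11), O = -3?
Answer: -754/9 + 8*sqrt(39) ≈ -33.818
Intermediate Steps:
K(B, a) = B**2
s = -862/9 (s = -7/9 + (4 + (-3)**2*(-11)) = -7/9 + (4 + 9*(-11)) = -7/9 + (4 - 99) = -7/9 - 95 = -862/9 ≈ -95.778)
(sqrt(1615 + 881) + s) + 6*2 = (sqrt(1615 + 881) - 862/9) + 6*2 = (sqrt(2496) - 862/9) + 12 = (8*sqrt(39) - 862/9) + 12 = (-862/9 + 8*sqrt(39)) + 12 = -754/9 + 8*sqrt(39)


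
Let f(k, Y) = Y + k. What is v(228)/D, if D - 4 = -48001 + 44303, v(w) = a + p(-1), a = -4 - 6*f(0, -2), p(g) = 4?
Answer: -6/1847 ≈ -0.0032485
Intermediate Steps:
a = 8 (a = -4 - 6*(-2 + 0) = -4 - 6*(-2) = -4 + 12 = 8)
v(w) = 12 (v(w) = 8 + 4 = 12)
D = -3694 (D = 4 + (-48001 + 44303) = 4 - 3698 = -3694)
v(228)/D = 12/(-3694) = 12*(-1/3694) = -6/1847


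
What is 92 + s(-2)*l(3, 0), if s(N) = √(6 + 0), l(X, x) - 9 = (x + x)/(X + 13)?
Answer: 92 + 9*√6 ≈ 114.05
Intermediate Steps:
l(X, x) = 9 + 2*x/(13 + X) (l(X, x) = 9 + (x + x)/(X + 13) = 9 + (2*x)/(13 + X) = 9 + 2*x/(13 + X))
s(N) = √6
92 + s(-2)*l(3, 0) = 92 + √6*((117 + 2*0 + 9*3)/(13 + 3)) = 92 + √6*((117 + 0 + 27)/16) = 92 + √6*((1/16)*144) = 92 + √6*9 = 92 + 9*√6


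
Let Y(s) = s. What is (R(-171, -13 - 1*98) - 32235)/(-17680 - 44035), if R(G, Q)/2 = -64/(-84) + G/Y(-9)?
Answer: 135221/259203 ≈ 0.52168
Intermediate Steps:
R(G, Q) = 32/21 - 2*G/9 (R(G, Q) = 2*(-64/(-84) + G/(-9)) = 2*(-64*(-1/84) + G*(-⅑)) = 2*(16/21 - G/9) = 32/21 - 2*G/9)
(R(-171, -13 - 1*98) - 32235)/(-17680 - 44035) = ((32/21 - 2/9*(-171)) - 32235)/(-17680 - 44035) = ((32/21 + 38) - 32235)/(-61715) = (830/21 - 32235)*(-1/61715) = -676105/21*(-1/61715) = 135221/259203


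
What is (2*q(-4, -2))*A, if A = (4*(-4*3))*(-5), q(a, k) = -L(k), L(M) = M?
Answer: 960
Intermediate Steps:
q(a, k) = -k
A = 240 (A = (4*(-12))*(-5) = -48*(-5) = 240)
(2*q(-4, -2))*A = (2*(-1*(-2)))*240 = (2*2)*240 = 4*240 = 960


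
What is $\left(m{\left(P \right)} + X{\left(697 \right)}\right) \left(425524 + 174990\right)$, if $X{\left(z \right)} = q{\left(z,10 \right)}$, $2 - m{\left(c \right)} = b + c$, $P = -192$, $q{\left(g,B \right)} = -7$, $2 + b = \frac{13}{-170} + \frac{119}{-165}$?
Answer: $\frac{63940628921}{561} \approx 1.1398 \cdot 10^{8}$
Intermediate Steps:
$b = - \frac{3139}{1122}$ ($b = -2 + \left(\frac{13}{-170} + \frac{119}{-165}\right) = -2 + \left(13 \left(- \frac{1}{170}\right) + 119 \left(- \frac{1}{165}\right)\right) = -2 - \frac{895}{1122} = - \frac{3139}{1122} \approx -2.7977$)
$m{\left(c \right)} = \frac{5383}{1122} - c$ ($m{\left(c \right)} = 2 - \left(- \frac{3139}{1122} + c\right) = \frac{5383}{1122} - c$)
$X{\left(z \right)} = -7$
$\left(m{\left(P \right)} + X{\left(697 \right)}\right) \left(425524 + 174990\right) = \left(\left(\frac{5383}{1122} - -192\right) - 7\right) \left(425524 + 174990\right) = \left(\left(\frac{5383}{1122} + 192\right) - 7\right) 600514 = \left(\frac{220807}{1122} - 7\right) 600514 = \frac{212953}{1122} \cdot 600514 = \frac{63940628921}{561}$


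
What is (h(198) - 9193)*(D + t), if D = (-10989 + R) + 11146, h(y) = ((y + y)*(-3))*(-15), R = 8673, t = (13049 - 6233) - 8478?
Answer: 61838336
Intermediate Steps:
t = -1662 (t = 6816 - 8478 = -1662)
h(y) = 90*y (h(y) = ((2*y)*(-3))*(-15) = -6*y*(-15) = 90*y)
D = 8830 (D = (-10989 + 8673) + 11146 = -2316 + 11146 = 8830)
(h(198) - 9193)*(D + t) = (90*198 - 9193)*(8830 - 1662) = (17820 - 9193)*7168 = 8627*7168 = 61838336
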